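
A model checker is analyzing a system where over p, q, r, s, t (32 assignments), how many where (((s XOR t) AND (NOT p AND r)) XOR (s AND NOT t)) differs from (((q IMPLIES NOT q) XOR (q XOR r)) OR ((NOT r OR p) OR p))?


F1 = (((s XOR t) AND (NOT p AND r)) XOR (s AND NOT t))
F2 = (((q IMPLIES NOT q) XOR (q XOR r)) OR ((NOT r OR p) OR p))
Evaluate both on each of 32 rows (bits = p,q,r,s,t):
  row 0 [00000]: F1=0 F2=1 (differ) -> 1
  row 1 [00001]: F1=0 F2=1 (differ) -> 1
  row 2 [00010]: F1=1 F2=1 -> 0
  row 3 [00011]: F1=0 F2=1 (differ) -> 1
  row 4 [00100]: F1=0 F2=0 -> 0
  row 5 [00101]: F1=1 F2=0 (differ) -> 1
  row 6 [00110]: F1=0 F2=0 -> 0
  row 7 [00111]: F1=0 F2=0 -> 0
  row 8 [01000]: F1=0 F2=1 (differ) -> 1
  row 9 [01001]: F1=0 F2=1 (differ) -> 1
  row 10 [01010]: F1=1 F2=1 -> 0
  row 11 [01011]: F1=0 F2=1 (differ) -> 1
  row 12 [01100]: F1=0 F2=0 -> 0
  row 13 [01101]: F1=1 F2=0 (differ) -> 1
  row 14 [01110]: F1=0 F2=0 -> 0
  row 15 [01111]: F1=0 F2=0 -> 0
  row 16 [10000]: F1=0 F2=1 (differ) -> 1
  row 17 [10001]: F1=0 F2=1 (differ) -> 1
  row 18 [10010]: F1=1 F2=1 -> 0
  row 19 [10011]: F1=0 F2=1 (differ) -> 1
  row 20 [10100]: F1=0 F2=1 (differ) -> 1
  row 21 [10101]: F1=0 F2=1 (differ) -> 1
  row 22 [10110]: F1=1 F2=1 -> 0
  row 23 [10111]: F1=0 F2=1 (differ) -> 1
  row 24 [11000]: F1=0 F2=1 (differ) -> 1
  row 25 [11001]: F1=0 F2=1 (differ) -> 1
  row 26 [11010]: F1=1 F2=1 -> 0
  row 27 [11011]: F1=0 F2=1 (differ) -> 1
  row 28 [11100]: F1=0 F2=1 (differ) -> 1
  row 29 [11101]: F1=0 F2=1 (differ) -> 1
  row 30 [11110]: F1=1 F2=1 -> 0
  row 31 [11111]: F1=0 F2=1 (differ) -> 1
Full result column, 8 rows per line (p,q fixed per line; r,s,t runs 000..111 left to right):
  rows 0-7 [p,q=00]: 11010100  (ones: 4)
  rows 8-15 [p,q=01]: 11010100  (ones: 4)
  rows 16-23 [p,q=10]: 11011101  (ones: 6)
  rows 24-31 [p,q=11]: 11011101  (ones: 6)
Disagreements = 4+4+6+6 = 20

20


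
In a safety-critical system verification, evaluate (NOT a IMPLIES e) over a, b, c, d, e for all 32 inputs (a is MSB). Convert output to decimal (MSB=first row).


Formula: (NOT a IMPLIES e) over a, b, c, d, e (32 rows)
Evaluate each row (bits = a,b,c,d,e, MSB first):
  row 0 [00000]: (NOT 0 IMPLIES 0) -> 0
  row 1 [00001]: (NOT 0 IMPLIES 1) -> 1
  row 2 [00010]: (NOT 0 IMPLIES 0) -> 0
  row 3 [00011]: (NOT 0 IMPLIES 1) -> 1
  row 4 [00100]: (NOT 0 IMPLIES 0) -> 0
  row 5 [00101]: (NOT 0 IMPLIES 1) -> 1
  row 6 [00110]: (NOT 0 IMPLIES 0) -> 0
  row 7 [00111]: (NOT 0 IMPLIES 1) -> 1
  row 8 [01000]: (NOT 0 IMPLIES 0) -> 0
  row 9 [01001]: (NOT 0 IMPLIES 1) -> 1
  row 10 [01010]: (NOT 0 IMPLIES 0) -> 0
  row 11 [01011]: (NOT 0 IMPLIES 1) -> 1
  row 12 [01100]: (NOT 0 IMPLIES 0) -> 0
  row 13 [01101]: (NOT 0 IMPLIES 1) -> 1
  row 14 [01110]: (NOT 0 IMPLIES 0) -> 0
  row 15 [01111]: (NOT 0 IMPLIES 1) -> 1
  row 16 [10000]: (NOT 1 IMPLIES 0) -> 1
  row 17 [10001]: (NOT 1 IMPLIES 1) -> 1
  row 18 [10010]: (NOT 1 IMPLIES 0) -> 1
  row 19 [10011]: (NOT 1 IMPLIES 1) -> 1
  row 20 [10100]: (NOT 1 IMPLIES 0) -> 1
  row 21 [10101]: (NOT 1 IMPLIES 1) -> 1
  row 22 [10110]: (NOT 1 IMPLIES 0) -> 1
  row 23 [10111]: (NOT 1 IMPLIES 1) -> 1
  row 24 [11000]: (NOT 1 IMPLIES 0) -> 1
  row 25 [11001]: (NOT 1 IMPLIES 1) -> 1
  row 26 [11010]: (NOT 1 IMPLIES 0) -> 1
  row 27 [11011]: (NOT 1 IMPLIES 1) -> 1
  row 28 [11100]: (NOT 1 IMPLIES 0) -> 1
  row 29 [11101]: (NOT 1 IMPLIES 1) -> 1
  row 30 [11110]: (NOT 1 IMPLIES 0) -> 1
  row 31 [11111]: (NOT 1 IMPLIES 1) -> 1
Full result column, 4 rows per line (a,b,c fixed per line; d,e runs 00..11 left to right):
  rows 0-3 [a,b,c=000]: 0101  = hex 5
  rows 4-7 [a,b,c=001]: 0101  = hex 5
  rows 8-11 [a,b,c=010]: 0101  = hex 5
  rows 12-15 [a,b,c=011]: 0101  = hex 5
  rows 16-19 [a,b,c=100]: 1111  = hex F
  rows 20-23 [a,b,c=101]: 1111  = hex F
  rows 24-27 [a,b,c=110]: 1111  = hex F
  rows 28-31 [a,b,c=111]: 1111  = hex F
Output column (row 0 .. row 31) = 01010101010101011111111111111111
Output column grouped in 4s = 0101 0101 0101 0101 1111 1111 1111 1111 = 0x5555FFFF
Convert to decimal digit by digit (value = value*16 + digit):
  5 -> 5
  5*16 + 5 = 85
  85*16 + 5 = 1365
  1365*16 + 5 = 21845
  21845*16 + 15 (F) = 349535
  349535*16 + 15 (F) = 5592575
  5592575*16 + 15 (F) = 89481215
  89481215*16 + 15 (F) = 1431699455
Decimal = 1431699455

1431699455


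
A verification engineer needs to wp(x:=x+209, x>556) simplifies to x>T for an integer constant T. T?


Formula: wp(x:=E, P) = P[E/x] (substitute E for x in postcondition)
Step 1: Postcondition: x>556
Step 2: Substitute x+209 for x: x+209>556
Step 3: Solve for x: x > 556-209 = 347

347


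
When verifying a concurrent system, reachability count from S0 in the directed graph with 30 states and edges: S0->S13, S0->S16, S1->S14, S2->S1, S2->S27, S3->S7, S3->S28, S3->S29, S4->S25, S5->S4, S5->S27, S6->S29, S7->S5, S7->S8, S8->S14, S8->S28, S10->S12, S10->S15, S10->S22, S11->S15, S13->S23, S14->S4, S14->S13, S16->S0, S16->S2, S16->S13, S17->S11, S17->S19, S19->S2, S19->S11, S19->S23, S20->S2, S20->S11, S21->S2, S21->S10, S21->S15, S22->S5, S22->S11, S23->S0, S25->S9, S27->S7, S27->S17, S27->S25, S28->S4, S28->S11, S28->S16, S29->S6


BFS from S0:
  layer 0: {S0}
  layer 1: {S13, S16}
  layer 2: {S2, S23}
  layer 3: {S1, S27}
  layer 4: {S7, S14, S17, S25}
  layer 5: {S4, S5, S8, S9, S11, S19}
  layer 6: {S15, S28}
Reachable set: {S0, S1, S2, S4, S5, S7, S8, S9, S11, S13, S14, S15, S16, S17, S19, S23, S25, S27, S28}
Count = 19

19


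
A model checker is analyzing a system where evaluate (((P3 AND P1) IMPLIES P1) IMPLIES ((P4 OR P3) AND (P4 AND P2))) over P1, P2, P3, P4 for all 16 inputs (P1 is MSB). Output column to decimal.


Formula: (((P3 AND P1) IMPLIES P1) IMPLIES ((P4 OR P3) AND (P4 AND P2))) over P1, P2, P3, P4 (16 rows)
Evaluate each row (bits = P1,P2,P3,P4, MSB first):
  row 0 [0000]: (((0 AND 0) IMPLIES 0) IMPLIES ((0 OR 0) AND (0 AND 0))) -> 0
  row 1 [0001]: (((0 AND 0) IMPLIES 0) IMPLIES ((1 OR 0) AND (1 AND 0))) -> 0
  row 2 [0010]: (((1 AND 0) IMPLIES 0) IMPLIES ((0 OR 1) AND (0 AND 0))) -> 0
  row 3 [0011]: (((1 AND 0) IMPLIES 0) IMPLIES ((1 OR 1) AND (1 AND 0))) -> 0
  row 4 [0100]: (((0 AND 0) IMPLIES 0) IMPLIES ((0 OR 0) AND (0 AND 1))) -> 0
  row 5 [0101]: (((0 AND 0) IMPLIES 0) IMPLIES ((1 OR 0) AND (1 AND 1))) -> 1
  row 6 [0110]: (((1 AND 0) IMPLIES 0) IMPLIES ((0 OR 1) AND (0 AND 1))) -> 0
  row 7 [0111]: (((1 AND 0) IMPLIES 0) IMPLIES ((1 OR 1) AND (1 AND 1))) -> 1
  row 8 [1000]: (((0 AND 1) IMPLIES 1) IMPLIES ((0 OR 0) AND (0 AND 0))) -> 0
  row 9 [1001]: (((0 AND 1) IMPLIES 1) IMPLIES ((1 OR 0) AND (1 AND 0))) -> 0
  row 10 [1010]: (((1 AND 1) IMPLIES 1) IMPLIES ((0 OR 1) AND (0 AND 0))) -> 0
  row 11 [1011]: (((1 AND 1) IMPLIES 1) IMPLIES ((1 OR 1) AND (1 AND 0))) -> 0
  row 12 [1100]: (((0 AND 1) IMPLIES 1) IMPLIES ((0 OR 0) AND (0 AND 1))) -> 0
  row 13 [1101]: (((0 AND 1) IMPLIES 1) IMPLIES ((1 OR 0) AND (1 AND 1))) -> 1
  row 14 [1110]: (((1 AND 1) IMPLIES 1) IMPLIES ((0 OR 1) AND (0 AND 1))) -> 0
  row 15 [1111]: (((1 AND 1) IMPLIES 1) IMPLIES ((1 OR 1) AND (1 AND 1))) -> 1
Full result column, 4 rows per line (P1,P2 fixed per line; P3,P4 runs 00..11 left to right):
  rows 0-3 [P1,P2=00]: 0000  = hex 0
  rows 4-7 [P1,P2=01]: 0101  = hex 5
  rows 8-11 [P1,P2=10]: 0000  = hex 0
  rows 12-15 [P1,P2=11]: 0101  = hex 5
Output column (row 0 .. row 15) = 0000010100000101
Output column grouped in 4s = 0000 0101 0000 0101 = 0x0505
Convert to decimal digit by digit (value = value*16 + digit):
  0 -> 0
  0*16 + 5 = 5
  5*16 + 0 = 80
  80*16 + 5 = 1285
Decimal = 1285

1285


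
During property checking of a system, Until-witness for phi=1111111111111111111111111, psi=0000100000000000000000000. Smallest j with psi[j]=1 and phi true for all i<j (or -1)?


(phi U psi) at 0: need smallest j with psi[j]=1 and phi[i]=1 for all i in [0,j).
Scan from step 0:
  step 0: phi=1, psi=0 -> continue
  step 1: phi=1, psi=0 -> continue
  step 2: phi=1, psi=0 -> continue
  step 3: phi=1, psi=0 -> continue
  step 4: psi=1 and phi held for [0,4) -> witness found
Witness step = 4

4


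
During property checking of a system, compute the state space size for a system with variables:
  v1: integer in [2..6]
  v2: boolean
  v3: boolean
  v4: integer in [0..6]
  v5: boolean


State space = product of domain sizes of all variables.
Domain sizes:
  v1 (integer in [2..6]): 5
  v2 (boolean): 2
  v3 (boolean): 2
  v4 (integer in [0..6]): 7
  v5 (boolean): 2
Product = 5 * 2 * 2 * 7 * 2 = 280

280


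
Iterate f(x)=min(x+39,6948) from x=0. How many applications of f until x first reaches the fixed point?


Step 1: x=0, cap=6948, increment=39
Step 2: x grows by 39 each step until capped at 6948; fixed point is x=6948
Step 3: iterations = ceil(6948/39) = 179

179


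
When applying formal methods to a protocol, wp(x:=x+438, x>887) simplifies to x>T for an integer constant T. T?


Formula: wp(x:=E, P) = P[E/x] (substitute E for x in postcondition)
Step 1: Postcondition: x>887
Step 2: Substitute x+438 for x: x+438>887
Step 3: Solve for x: x > 887-438 = 449

449


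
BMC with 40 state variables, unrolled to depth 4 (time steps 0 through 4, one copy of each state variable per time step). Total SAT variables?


BMC unrolls to depth k, creating one copy of each state var for steps 0..k.
Step count = 4 + 1 = 5 (steps 0 through 4)
Vars per step = 40
Total = 40 * 5 = 200

200


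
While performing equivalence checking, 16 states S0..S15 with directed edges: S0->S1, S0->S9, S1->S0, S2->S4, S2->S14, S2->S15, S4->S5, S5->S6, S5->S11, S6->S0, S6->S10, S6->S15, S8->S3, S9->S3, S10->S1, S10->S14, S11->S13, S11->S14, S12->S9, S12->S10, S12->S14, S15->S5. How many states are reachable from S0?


BFS from S0:
  layer 0: {S0}
  layer 1: {S1, S9}
  layer 2: {S3}
Reachable set: {S0, S1, S3, S9}
Count = 4

4


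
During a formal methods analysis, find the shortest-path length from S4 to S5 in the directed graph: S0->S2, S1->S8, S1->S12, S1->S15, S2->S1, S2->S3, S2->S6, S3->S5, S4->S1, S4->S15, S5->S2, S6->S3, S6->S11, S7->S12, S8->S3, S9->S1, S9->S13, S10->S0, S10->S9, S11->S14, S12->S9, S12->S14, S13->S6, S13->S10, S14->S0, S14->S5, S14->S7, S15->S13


BFS layer-by-layer from S4:
  dist 0: {S4}
  dist 1: {S1, S15}
  dist 2: {S8, S12, S13}
  dist 3: {S3, S6, S9, S10, S14}
  dist 4: {S0, S5, S7, S11}
  -> S5 reached at distance 4
Shortest path length = 4

4


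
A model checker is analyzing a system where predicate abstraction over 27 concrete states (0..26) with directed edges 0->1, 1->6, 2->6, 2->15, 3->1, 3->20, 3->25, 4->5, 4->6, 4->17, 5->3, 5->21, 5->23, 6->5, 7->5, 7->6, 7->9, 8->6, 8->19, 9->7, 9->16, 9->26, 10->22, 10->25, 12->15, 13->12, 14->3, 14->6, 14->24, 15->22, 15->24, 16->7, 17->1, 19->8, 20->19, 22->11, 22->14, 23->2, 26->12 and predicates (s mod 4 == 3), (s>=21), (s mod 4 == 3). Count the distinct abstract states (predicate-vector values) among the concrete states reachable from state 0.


BFS from 0:
Concrete reachable: {0, 1, 2, 3, 5, 6, 8, 11, 14, 15, 19, 20, 21, 22, 23, 24, 25}
Abstract via predicates (s mod 4 == 3), (s>=21), (s mod 4 == 3):
  (0,0,0) <- {0, 1, 2, 5, 6, 8, 14, 20}
  (0,1,0) <- {21, 22, 24, 25}
  (1,0,1) <- {3, 11, 15, 19}
  (1,1,1) <- {23}
Distinct abstract states = 4

4


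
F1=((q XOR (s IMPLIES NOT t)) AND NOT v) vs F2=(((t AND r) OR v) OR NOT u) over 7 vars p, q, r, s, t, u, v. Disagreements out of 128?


F1 = ((q XOR (s IMPLIES NOT t)) AND NOT v)
F2 = (((t AND r) OR v) OR NOT u)
Evaluate both on each of 128 rows (bits = p,q,r,s,t,u,v):
  row 0 [0000000]: F1=1 F2=1 -> 0
  row 1 [0000001]: F1=0 F2=1 (differ) -> 1
  row 2 [0000010]: F1=1 F2=0 (differ) -> 1
  row 3 [0000011]: F1=0 F2=1 (differ) -> 1
  row 4 [0000100]: F1=1 F2=1 -> 0
  (every remaining row is evaluated the same way; all 128 results are listed next)
Full result column, 8 rows per line (p,q,r,s fixed per line; t,u,v runs 000..111 left to right):
  rows 0-7 [p,q,r,s=0000]: 01110111  (ones: 6)
  rows 8-15 [p,q,r,s=0001]: 01111101  (ones: 6)
  rows 16-23 [p,q,r,s=0010]: 01110101  (ones: 5)
  rows 24-31 [p,q,r,s=0011]: 01111111  (ones: 7)
  rows 32-39 [p,q,r,s=0100]: 11011101  (ones: 6)
  rows 40-47 [p,q,r,s=0101]: 11010111  (ones: 6)
  rows 48-55 [p,q,r,s=0110]: 11011111  (ones: 7)
  rows 56-63 [p,q,r,s=0111]: 11010101  (ones: 5)
  rows 64-71 [p,q,r,s=1000]: 01110111  (ones: 6)
  rows 72-79 [p,q,r,s=1001]: 01111101  (ones: 6)
  rows 80-87 [p,q,r,s=1010]: 01110101  (ones: 5)
  rows 88-95 [p,q,r,s=1011]: 01111111  (ones: 7)
  rows 96-103 [p,q,r,s=1100]: 11011101  (ones: 6)
  rows 104-111 [p,q,r,s=1101]: 11010111  (ones: 6)
  rows 112-119 [p,q,r,s=1110]: 11011111  (ones: 7)
  rows 120-127 [p,q,r,s=1111]: 11010101  (ones: 5)
Disagreements = 6+6+5+7+6+6+7+5+6+6+5+7+6+6+7+5 = 96

96


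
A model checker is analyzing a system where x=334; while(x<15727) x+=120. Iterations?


Step 1: x goes from 334 toward 15727 by 120; the body runs while x<15727, so iterations = ceil((bound-start)/step)
Step 2: Distance=15393
Step 3: ceil(15393/120)=129

129


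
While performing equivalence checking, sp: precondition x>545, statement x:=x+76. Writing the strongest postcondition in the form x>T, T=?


Formula: sp(P, x:=E) = exists old_x. (x = E[old_x/x]) AND P[old_x/x] (old_x is the value of x before the assignment; eliminate old_x by solving x = E[old_x/x] for old_x)
Step 1: Precondition P: x>545, i.e. old_x > 545
Step 2: Assignment gives x = old_x + 76, so old_x = x - 76
Step 3: Substitute into P: x - 76 > 545
Step 4: Simplify: x > 545+76 = 621

621


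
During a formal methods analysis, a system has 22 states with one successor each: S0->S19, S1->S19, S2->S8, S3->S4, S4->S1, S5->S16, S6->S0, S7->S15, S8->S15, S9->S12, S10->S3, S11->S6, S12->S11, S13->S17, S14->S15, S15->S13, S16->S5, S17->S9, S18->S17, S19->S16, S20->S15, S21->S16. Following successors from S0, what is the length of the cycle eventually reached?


Trace from S0 until a state repeats:
  S0 -> S19 -> S16 -> S5 -> S16
S16 first seen at step 2, revisited at step 4.
Cycle length = 4 - 2 = 2

2


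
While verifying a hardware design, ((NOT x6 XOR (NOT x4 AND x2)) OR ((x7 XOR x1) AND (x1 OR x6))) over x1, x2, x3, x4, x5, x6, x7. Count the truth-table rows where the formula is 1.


Formula: ((NOT x6 XOR (NOT x4 AND x2)) OR ((x7 XOR x1) AND (x1 OR x6))) over 7 vars (128 rows)
Evaluate each row (x1, x2, x3, x4, x5, x6, x7 as bits, MSB first):
  row 0 [0000000]: ((NOT 0 XOR (NOT 0 AND 0)) OR ((0 XOR 0) AND (0 OR 0))) -> 1
  row 1 [0000001]: ((NOT 0 XOR (NOT 0 AND 0)) OR ((1 XOR 0) AND (0 OR 0))) -> 1
  row 2 [0000010]: ((NOT 1 XOR (NOT 0 AND 0)) OR ((0 XOR 0) AND (0 OR 1))) -> 0
  row 3 [0000011]: ((NOT 1 XOR (NOT 0 AND 0)) OR ((1 XOR 0) AND (0 OR 1))) -> 1
  row 4 [0000100]: ((NOT 0 XOR (NOT 0 AND 0)) OR ((0 XOR 0) AND (0 OR 0))) -> 1
  (every remaining row is evaluated the same way; all 128 results are listed next)
Full result column, 8 rows per line (x1,x2,x3,x4 fixed per line; x5,x6,x7 runs 000..111 left to right):
  rows 0-7 [x1,x2,x3,x4=0000]: 11011101  (ones: 6)
  rows 8-15 [x1,x2,x3,x4=0001]: 11011101  (ones: 6)
  rows 16-23 [x1,x2,x3,x4=0010]: 11011101  (ones: 6)
  rows 24-31 [x1,x2,x3,x4=0011]: 11011101  (ones: 6)
  rows 32-39 [x1,x2,x3,x4=0100]: 00110011  (ones: 4)
  rows 40-47 [x1,x2,x3,x4=0101]: 11011101  (ones: 6)
  rows 48-55 [x1,x2,x3,x4=0110]: 00110011  (ones: 4)
  rows 56-63 [x1,x2,x3,x4=0111]: 11011101  (ones: 6)
  rows 64-71 [x1,x2,x3,x4=1000]: 11101110  (ones: 6)
  rows 72-79 [x1,x2,x3,x4=1001]: 11101110  (ones: 6)
  rows 80-87 [x1,x2,x3,x4=1010]: 11101110  (ones: 6)
  rows 88-95 [x1,x2,x3,x4=1011]: 11101110  (ones: 6)
  rows 96-103 [x1,x2,x3,x4=1100]: 10111011  (ones: 6)
  rows 104-111 [x1,x2,x3,x4=1101]: 11101110  (ones: 6)
  rows 112-119 [x1,x2,x3,x4=1110]: 10111011  (ones: 6)
  rows 120-127 [x1,x2,x3,x4=1111]: 11101110  (ones: 6)
Count of 1-rows = 6+6+6+6+4+6+4+6+6+6+6+6+6+6+6+6 = 92

92


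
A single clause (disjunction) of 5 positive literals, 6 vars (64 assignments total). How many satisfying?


Step 1: Total=2^6=64
Step 2: Unsat when all 5 false: 2^1=2
Step 3: Sat=64-2=62

62


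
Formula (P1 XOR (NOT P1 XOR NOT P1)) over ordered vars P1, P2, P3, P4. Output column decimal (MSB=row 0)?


Formula: (P1 XOR (NOT P1 XOR NOT P1)) over P1, P2, P3, P4 (16 rows)
Evaluate each row (bits = P1,P2,P3,P4, MSB first):
  row 0 [0000]: (0 XOR (NOT 0 XOR NOT 0)) -> 0
  row 1 [0001]: (0 XOR (NOT 0 XOR NOT 0)) -> 0
  row 2 [0010]: (0 XOR (NOT 0 XOR NOT 0)) -> 0
  row 3 [0011]: (0 XOR (NOT 0 XOR NOT 0)) -> 0
  row 4 [0100]: (0 XOR (NOT 0 XOR NOT 0)) -> 0
  row 5 [0101]: (0 XOR (NOT 0 XOR NOT 0)) -> 0
  row 6 [0110]: (0 XOR (NOT 0 XOR NOT 0)) -> 0
  row 7 [0111]: (0 XOR (NOT 0 XOR NOT 0)) -> 0
  row 8 [1000]: (1 XOR (NOT 1 XOR NOT 1)) -> 1
  row 9 [1001]: (1 XOR (NOT 1 XOR NOT 1)) -> 1
  row 10 [1010]: (1 XOR (NOT 1 XOR NOT 1)) -> 1
  row 11 [1011]: (1 XOR (NOT 1 XOR NOT 1)) -> 1
  row 12 [1100]: (1 XOR (NOT 1 XOR NOT 1)) -> 1
  row 13 [1101]: (1 XOR (NOT 1 XOR NOT 1)) -> 1
  row 14 [1110]: (1 XOR (NOT 1 XOR NOT 1)) -> 1
  row 15 [1111]: (1 XOR (NOT 1 XOR NOT 1)) -> 1
Full result column, 4 rows per line (P1,P2 fixed per line; P3,P4 runs 00..11 left to right):
  rows 0-3 [P1,P2=00]: 0000  = hex 0
  rows 4-7 [P1,P2=01]: 0000  = hex 0
  rows 8-11 [P1,P2=10]: 1111  = hex F
  rows 12-15 [P1,P2=11]: 1111  = hex F
Output column (row 0 .. row 15) = 0000000011111111
Output column grouped in 4s = 0000 0000 1111 1111 = 0x00FF
Convert to decimal digit by digit (value = value*16 + digit):
  0 -> 0
  0*16 + 0 = 0
  0*16 + 15 (F) = 15
  15*16 + 15 (F) = 255
Decimal = 255

255


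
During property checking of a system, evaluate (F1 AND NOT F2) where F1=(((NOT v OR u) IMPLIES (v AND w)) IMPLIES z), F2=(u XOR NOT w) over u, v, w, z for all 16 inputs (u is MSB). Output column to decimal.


F1 = (((NOT v OR u) IMPLIES (v AND w)) IMPLIES z)
F2 = (u XOR NOT w)
Counterexample to F1=>F2 is where F1=1 and F2=0.
Evaluate each row (bits = u,v,w,z, MSB first):
  row 0 [0000]: F1=1 F2=1 -> F1&~F2 -> 0
  row 1 [0001]: F1=1 F2=1 -> F1&~F2 -> 0
  row 2 [0010]: F1=1 F2=0 -> F1&~F2 -> 1
  row 3 [0011]: F1=1 F2=0 -> F1&~F2 -> 1
  row 4 [0100]: F1=0 F2=1 -> F1&~F2 -> 0
  row 5 [0101]: F1=1 F2=1 -> F1&~F2 -> 0
  row 6 [0110]: F1=0 F2=0 -> F1&~F2 -> 0
  row 7 [0111]: F1=1 F2=0 -> F1&~F2 -> 1
  row 8 [1000]: F1=1 F2=0 -> F1&~F2 -> 1
  row 9 [1001]: F1=1 F2=0 -> F1&~F2 -> 1
  row 10 [1010]: F1=1 F2=1 -> F1&~F2 -> 0
  row 11 [1011]: F1=1 F2=1 -> F1&~F2 -> 0
  row 12 [1100]: F1=1 F2=0 -> F1&~F2 -> 1
  row 13 [1101]: F1=1 F2=0 -> F1&~F2 -> 1
  row 14 [1110]: F1=0 F2=1 -> F1&~F2 -> 0
  row 15 [1111]: F1=1 F2=1 -> F1&~F2 -> 0
Full result column, 4 rows per line (u,v fixed per line; w,z runs 00..11 left to right):
  rows 0-3 [u,v=00]: 0011  = hex 3
  rows 4-7 [u,v=01]: 0001  = hex 1
  rows 8-11 [u,v=10]: 1100  = hex C
  rows 12-15 [u,v=11]: 1100  = hex C
Counterexample vector (row 0 .. row 15) = 0011000111001100
Output column grouped in 4s = 0011 0001 1100 1100 = 0x31CC
Convert to decimal digit by digit (value = value*16 + digit):
  3 -> 3
  3*16 + 1 = 49
  49*16 + 12 (C) = 796
  796*16 + 12 (C) = 12748
Decimal = 12748

12748


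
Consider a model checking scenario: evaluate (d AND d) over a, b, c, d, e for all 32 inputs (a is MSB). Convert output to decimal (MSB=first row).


Formula: (d AND d) over a, b, c, d, e (32 rows)
Evaluate each row (bits = a,b,c,d,e, MSB first):
  row 0 [00000]: (0 AND 0) -> 0
  row 1 [00001]: (0 AND 0) -> 0
  row 2 [00010]: (1 AND 1) -> 1
  row 3 [00011]: (1 AND 1) -> 1
  row 4 [00100]: (0 AND 0) -> 0
  row 5 [00101]: (0 AND 0) -> 0
  row 6 [00110]: (1 AND 1) -> 1
  row 7 [00111]: (1 AND 1) -> 1
  row 8 [01000]: (0 AND 0) -> 0
  row 9 [01001]: (0 AND 0) -> 0
  row 10 [01010]: (1 AND 1) -> 1
  row 11 [01011]: (1 AND 1) -> 1
  row 12 [01100]: (0 AND 0) -> 0
  row 13 [01101]: (0 AND 0) -> 0
  row 14 [01110]: (1 AND 1) -> 1
  row 15 [01111]: (1 AND 1) -> 1
  row 16 [10000]: (0 AND 0) -> 0
  row 17 [10001]: (0 AND 0) -> 0
  row 18 [10010]: (1 AND 1) -> 1
  row 19 [10011]: (1 AND 1) -> 1
  row 20 [10100]: (0 AND 0) -> 0
  row 21 [10101]: (0 AND 0) -> 0
  row 22 [10110]: (1 AND 1) -> 1
  row 23 [10111]: (1 AND 1) -> 1
  row 24 [11000]: (0 AND 0) -> 0
  row 25 [11001]: (0 AND 0) -> 0
  row 26 [11010]: (1 AND 1) -> 1
  row 27 [11011]: (1 AND 1) -> 1
  row 28 [11100]: (0 AND 0) -> 0
  row 29 [11101]: (0 AND 0) -> 0
  row 30 [11110]: (1 AND 1) -> 1
  row 31 [11111]: (1 AND 1) -> 1
Full result column, 4 rows per line (a,b,c fixed per line; d,e runs 00..11 left to right):
  rows 0-3 [a,b,c=000]: 0011  = hex 3
  rows 4-7 [a,b,c=001]: 0011  = hex 3
  rows 8-11 [a,b,c=010]: 0011  = hex 3
  rows 12-15 [a,b,c=011]: 0011  = hex 3
  rows 16-19 [a,b,c=100]: 0011  = hex 3
  rows 20-23 [a,b,c=101]: 0011  = hex 3
  rows 24-27 [a,b,c=110]: 0011  = hex 3
  rows 28-31 [a,b,c=111]: 0011  = hex 3
Output column (row 0 .. row 31) = 00110011001100110011001100110011
Output column grouped in 4s = 0011 0011 0011 0011 0011 0011 0011 0011 = 0x33333333
Convert to decimal digit by digit (value = value*16 + digit):
  3 -> 3
  3*16 + 3 = 51
  51*16 + 3 = 819
  819*16 + 3 = 13107
  13107*16 + 3 = 209715
  209715*16 + 3 = 3355443
  3355443*16 + 3 = 53687091
  53687091*16 + 3 = 858993459
Decimal = 858993459

858993459


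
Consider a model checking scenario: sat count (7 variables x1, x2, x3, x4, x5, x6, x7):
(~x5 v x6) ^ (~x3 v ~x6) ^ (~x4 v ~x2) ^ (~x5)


CNF with 4 clauses over 7 vars (128 assignments).
An assignment satisfies CNF iff every clause has >=1 true literal.
Check each row (bits = x1,x2,x3,x4,x5,x6,x7; clause T/F shown):
  row 0 [0000000]: clauses=TTTT -> 1
  row 1 [0000001]: clauses=TTTT -> 1
  row 2 [0000010]: clauses=TTTT -> 1
  row 3 [0000011]: clauses=TTTT -> 1
  row 4 [0000100]: clauses=FTTF -> 0
  (every remaining row is evaluated the same way; all 128 results are listed next)
Full result column, 8 rows per line (x1,x2,x3,x4 fixed per line; x5,x6,x7 runs 000..111 left to right):
  rows 0-7 [x1,x2,x3,x4=0000]: 11110000  (ones: 4)
  rows 8-15 [x1,x2,x3,x4=0001]: 11110000  (ones: 4)
  rows 16-23 [x1,x2,x3,x4=0010]: 11000000  (ones: 2)
  rows 24-31 [x1,x2,x3,x4=0011]: 11000000  (ones: 2)
  rows 32-39 [x1,x2,x3,x4=0100]: 11110000  (ones: 4)
  rows 40-47 [x1,x2,x3,x4=0101]: 00000000  (ones: 0)
  rows 48-55 [x1,x2,x3,x4=0110]: 11000000  (ones: 2)
  rows 56-63 [x1,x2,x3,x4=0111]: 00000000  (ones: 0)
  rows 64-71 [x1,x2,x3,x4=1000]: 11110000  (ones: 4)
  rows 72-79 [x1,x2,x3,x4=1001]: 11110000  (ones: 4)
  rows 80-87 [x1,x2,x3,x4=1010]: 11000000  (ones: 2)
  rows 88-95 [x1,x2,x3,x4=1011]: 11000000  (ones: 2)
  rows 96-103 [x1,x2,x3,x4=1100]: 11110000  (ones: 4)
  rows 104-111 [x1,x2,x3,x4=1101]: 00000000  (ones: 0)
  rows 112-119 [x1,x2,x3,x4=1110]: 11000000  (ones: 2)
  rows 120-127 [x1,x2,x3,x4=1111]: 00000000  (ones: 0)
Satisfying assignments = 4+4+2+2+4+0+2+0+4+4+2+2+4+0+2+0 = 36

36


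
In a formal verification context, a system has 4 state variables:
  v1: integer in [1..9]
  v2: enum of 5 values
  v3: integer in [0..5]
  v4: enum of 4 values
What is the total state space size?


State space = product of domain sizes of all variables.
Domain sizes:
  v1 (integer in [1..9]): 9
  v2 (enum of 5 values): 5
  v3 (integer in [0..5]): 6
  v4 (enum of 4 values): 4
Product = 9 * 5 * 6 * 4 = 1080

1080


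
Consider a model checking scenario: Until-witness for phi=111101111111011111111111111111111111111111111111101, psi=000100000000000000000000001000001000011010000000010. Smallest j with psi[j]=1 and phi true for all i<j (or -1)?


(phi U psi) at 0: need smallest j with psi[j]=1 and phi[i]=1 for all i in [0,j).
Scan from step 0:
  step 0: phi=1, psi=0 -> continue
  step 1: phi=1, psi=0 -> continue
  step 2: phi=1, psi=0 -> continue
  step 3: psi=1 and phi held for [0,3) -> witness found
Witness step = 3

3


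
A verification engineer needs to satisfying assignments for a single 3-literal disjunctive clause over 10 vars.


Step 1: Total=2^10=1024
Step 2: Unsat when all 3 false: 2^7=128
Step 3: Sat=1024-128=896

896


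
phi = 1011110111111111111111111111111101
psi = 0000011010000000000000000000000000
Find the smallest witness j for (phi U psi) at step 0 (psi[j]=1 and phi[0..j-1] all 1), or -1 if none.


(phi U psi) at 0: need smallest j with psi[j]=1 and phi[i]=1 for all i in [0,j).
Scan from step 0:
  step 0: phi=1, psi=0 -> continue
  step 1: phi=0 -> phi-prefix broken from here
  step 5: psi=1 but phi already failed -> not a witness
  step 6: psi=1 but phi already failed -> not a witness
  step 8: psi=1 but phi already failed -> not a witness
  end of trace: no witness -> -1
Witness step = -1

-1


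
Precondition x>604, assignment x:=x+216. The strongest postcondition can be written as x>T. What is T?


Formula: sp(P, x:=E) = exists old_x. (x = E[old_x/x]) AND P[old_x/x] (old_x is the value of x before the assignment; eliminate old_x by solving x = E[old_x/x] for old_x)
Step 1: Precondition P: x>604, i.e. old_x > 604
Step 2: Assignment gives x = old_x + 216, so old_x = x - 216
Step 3: Substitute into P: x - 216 > 604
Step 4: Simplify: x > 604+216 = 820

820


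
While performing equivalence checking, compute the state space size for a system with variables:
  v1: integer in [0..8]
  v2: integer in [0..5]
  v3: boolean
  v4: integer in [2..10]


State space = product of domain sizes of all variables.
Domain sizes:
  v1 (integer in [0..8]): 9
  v2 (integer in [0..5]): 6
  v3 (boolean): 2
  v4 (integer in [2..10]): 9
Product = 9 * 6 * 2 * 9 = 972

972


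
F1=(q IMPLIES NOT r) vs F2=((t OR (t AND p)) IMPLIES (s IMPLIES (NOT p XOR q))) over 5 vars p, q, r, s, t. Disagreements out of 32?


F1 = (q IMPLIES NOT r)
F2 = ((t OR (t AND p)) IMPLIES (s IMPLIES (NOT p XOR q)))
Evaluate both on each of 32 rows (bits = p,q,r,s,t):
  row 0 [00000]: F1=1 F2=1 -> 0
  row 1 [00001]: F1=1 F2=1 -> 0
  row 2 [00010]: F1=1 F2=1 -> 0
  row 3 [00011]: F1=1 F2=1 -> 0
  row 4 [00100]: F1=1 F2=1 -> 0
  row 5 [00101]: F1=1 F2=1 -> 0
  row 6 [00110]: F1=1 F2=1 -> 0
  row 7 [00111]: F1=1 F2=1 -> 0
  row 8 [01000]: F1=1 F2=1 -> 0
  row 9 [01001]: F1=1 F2=1 -> 0
  row 10 [01010]: F1=1 F2=1 -> 0
  row 11 [01011]: F1=1 F2=0 (differ) -> 1
  row 12 [01100]: F1=0 F2=1 (differ) -> 1
  row 13 [01101]: F1=0 F2=1 (differ) -> 1
  row 14 [01110]: F1=0 F2=1 (differ) -> 1
  row 15 [01111]: F1=0 F2=0 -> 0
  row 16 [10000]: F1=1 F2=1 -> 0
  row 17 [10001]: F1=1 F2=1 -> 0
  row 18 [10010]: F1=1 F2=1 -> 0
  row 19 [10011]: F1=1 F2=0 (differ) -> 1
  row 20 [10100]: F1=1 F2=1 -> 0
  row 21 [10101]: F1=1 F2=1 -> 0
  row 22 [10110]: F1=1 F2=1 -> 0
  row 23 [10111]: F1=1 F2=0 (differ) -> 1
  row 24 [11000]: F1=1 F2=1 -> 0
  row 25 [11001]: F1=1 F2=1 -> 0
  row 26 [11010]: F1=1 F2=1 -> 0
  row 27 [11011]: F1=1 F2=1 -> 0
  row 28 [11100]: F1=0 F2=1 (differ) -> 1
  row 29 [11101]: F1=0 F2=1 (differ) -> 1
  row 30 [11110]: F1=0 F2=1 (differ) -> 1
  row 31 [11111]: F1=0 F2=1 (differ) -> 1
Full result column, 8 rows per line (p,q fixed per line; r,s,t runs 000..111 left to right):
  rows 0-7 [p,q=00]: 00000000  (ones: 0)
  rows 8-15 [p,q=01]: 00011110  (ones: 4)
  rows 16-23 [p,q=10]: 00010001  (ones: 2)
  rows 24-31 [p,q=11]: 00001111  (ones: 4)
Disagreements = 0+4+2+4 = 10

10


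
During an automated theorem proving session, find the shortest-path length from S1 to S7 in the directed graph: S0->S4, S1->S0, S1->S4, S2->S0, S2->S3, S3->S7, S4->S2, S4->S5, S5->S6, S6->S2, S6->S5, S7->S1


BFS layer-by-layer from S1:
  dist 0: {S1}
  dist 1: {S0, S4}
  dist 2: {S2, S5}
  dist 3: {S3, S6}
  dist 4: {S7}
  -> S7 reached at distance 4
Shortest path length = 4

4


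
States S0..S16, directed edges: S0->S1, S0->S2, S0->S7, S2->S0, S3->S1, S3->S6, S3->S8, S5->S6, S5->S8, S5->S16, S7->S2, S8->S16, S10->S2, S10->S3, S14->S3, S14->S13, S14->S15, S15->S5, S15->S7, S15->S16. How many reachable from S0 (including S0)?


BFS from S0:
  layer 0: {S0}
  layer 1: {S1, S2, S7}
Reachable set: {S0, S1, S2, S7}
Count = 4

4


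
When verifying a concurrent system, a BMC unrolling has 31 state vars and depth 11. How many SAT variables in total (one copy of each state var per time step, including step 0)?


BMC unrolls to depth k, creating one copy of each state var for steps 0..k.
Step count = 11 + 1 = 12 (steps 0 through 11)
Vars per step = 31
Total = 31 * 12 = 372

372


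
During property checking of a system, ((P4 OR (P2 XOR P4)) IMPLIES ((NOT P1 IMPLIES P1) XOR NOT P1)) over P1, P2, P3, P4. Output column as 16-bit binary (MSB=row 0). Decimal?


Formula: ((P4 OR (P2 XOR P4)) IMPLIES ((NOT P1 IMPLIES P1) XOR NOT P1)) over P1, P2, P3, P4 (16 rows)
Evaluate each row (bits = P1,P2,P3,P4, MSB first):
  row 0 [0000]: ((0 OR (0 XOR 0)) IMPLIES ((NOT 0 IMPLIES 0) XOR NOT 0)) -> 1
  row 1 [0001]: ((1 OR (0 XOR 1)) IMPLIES ((NOT 0 IMPLIES 0) XOR NOT 0)) -> 1
  row 2 [0010]: ((0 OR (0 XOR 0)) IMPLIES ((NOT 0 IMPLIES 0) XOR NOT 0)) -> 1
  row 3 [0011]: ((1 OR (0 XOR 1)) IMPLIES ((NOT 0 IMPLIES 0) XOR NOT 0)) -> 1
  row 4 [0100]: ((0 OR (1 XOR 0)) IMPLIES ((NOT 0 IMPLIES 0) XOR NOT 0)) -> 1
  row 5 [0101]: ((1 OR (1 XOR 1)) IMPLIES ((NOT 0 IMPLIES 0) XOR NOT 0)) -> 1
  row 6 [0110]: ((0 OR (1 XOR 0)) IMPLIES ((NOT 0 IMPLIES 0) XOR NOT 0)) -> 1
  row 7 [0111]: ((1 OR (1 XOR 1)) IMPLIES ((NOT 0 IMPLIES 0) XOR NOT 0)) -> 1
  row 8 [1000]: ((0 OR (0 XOR 0)) IMPLIES ((NOT 1 IMPLIES 1) XOR NOT 1)) -> 1
  row 9 [1001]: ((1 OR (0 XOR 1)) IMPLIES ((NOT 1 IMPLIES 1) XOR NOT 1)) -> 1
  row 10 [1010]: ((0 OR (0 XOR 0)) IMPLIES ((NOT 1 IMPLIES 1) XOR NOT 1)) -> 1
  row 11 [1011]: ((1 OR (0 XOR 1)) IMPLIES ((NOT 1 IMPLIES 1) XOR NOT 1)) -> 1
  row 12 [1100]: ((0 OR (1 XOR 0)) IMPLIES ((NOT 1 IMPLIES 1) XOR NOT 1)) -> 1
  row 13 [1101]: ((1 OR (1 XOR 1)) IMPLIES ((NOT 1 IMPLIES 1) XOR NOT 1)) -> 1
  row 14 [1110]: ((0 OR (1 XOR 0)) IMPLIES ((NOT 1 IMPLIES 1) XOR NOT 1)) -> 1
  row 15 [1111]: ((1 OR (1 XOR 1)) IMPLIES ((NOT 1 IMPLIES 1) XOR NOT 1)) -> 1
Full result column, 4 rows per line (P1,P2 fixed per line; P3,P4 runs 00..11 left to right):
  rows 0-3 [P1,P2=00]: 1111  = hex F
  rows 4-7 [P1,P2=01]: 1111  = hex F
  rows 8-11 [P1,P2=10]: 1111  = hex F
  rows 12-15 [P1,P2=11]: 1111  = hex F
Output column (row 0 .. row 15) = 1111111111111111
Output column grouped in 4s = 1111 1111 1111 1111 = 0xFFFF
Convert to decimal digit by digit (value = value*16 + digit):
  F -> 15
  15*16 + 15 (F) = 255
  255*16 + 15 (F) = 4095
  4095*16 + 15 (F) = 65535
Decimal = 65535

65535


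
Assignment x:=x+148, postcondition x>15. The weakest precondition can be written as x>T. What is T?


Formula: wp(x:=E, P) = P[E/x] (substitute E for x in postcondition)
Step 1: Postcondition: x>15
Step 2: Substitute x+148 for x: x+148>15
Step 3: Solve for x: x > 15-148 = -133

-133


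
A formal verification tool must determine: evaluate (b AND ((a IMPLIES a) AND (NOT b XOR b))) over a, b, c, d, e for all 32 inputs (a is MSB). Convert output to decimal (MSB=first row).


Formula: (b AND ((a IMPLIES a) AND (NOT b XOR b))) over a, b, c, d, e (32 rows)
Evaluate each row (bits = a,b,c,d,e, MSB first):
  row 0 [00000]: (0 AND ((0 IMPLIES 0) AND (NOT 0 XOR 0))) -> 0
  row 1 [00001]: (0 AND ((0 IMPLIES 0) AND (NOT 0 XOR 0))) -> 0
  row 2 [00010]: (0 AND ((0 IMPLIES 0) AND (NOT 0 XOR 0))) -> 0
  row 3 [00011]: (0 AND ((0 IMPLIES 0) AND (NOT 0 XOR 0))) -> 0
  row 4 [00100]: (0 AND ((0 IMPLIES 0) AND (NOT 0 XOR 0))) -> 0
  row 5 [00101]: (0 AND ((0 IMPLIES 0) AND (NOT 0 XOR 0))) -> 0
  row 6 [00110]: (0 AND ((0 IMPLIES 0) AND (NOT 0 XOR 0))) -> 0
  row 7 [00111]: (0 AND ((0 IMPLIES 0) AND (NOT 0 XOR 0))) -> 0
  row 8 [01000]: (1 AND ((0 IMPLIES 0) AND (NOT 1 XOR 1))) -> 1
  row 9 [01001]: (1 AND ((0 IMPLIES 0) AND (NOT 1 XOR 1))) -> 1
  row 10 [01010]: (1 AND ((0 IMPLIES 0) AND (NOT 1 XOR 1))) -> 1
  row 11 [01011]: (1 AND ((0 IMPLIES 0) AND (NOT 1 XOR 1))) -> 1
  row 12 [01100]: (1 AND ((0 IMPLIES 0) AND (NOT 1 XOR 1))) -> 1
  row 13 [01101]: (1 AND ((0 IMPLIES 0) AND (NOT 1 XOR 1))) -> 1
  row 14 [01110]: (1 AND ((0 IMPLIES 0) AND (NOT 1 XOR 1))) -> 1
  row 15 [01111]: (1 AND ((0 IMPLIES 0) AND (NOT 1 XOR 1))) -> 1
  row 16 [10000]: (0 AND ((1 IMPLIES 1) AND (NOT 0 XOR 0))) -> 0
  row 17 [10001]: (0 AND ((1 IMPLIES 1) AND (NOT 0 XOR 0))) -> 0
  row 18 [10010]: (0 AND ((1 IMPLIES 1) AND (NOT 0 XOR 0))) -> 0
  row 19 [10011]: (0 AND ((1 IMPLIES 1) AND (NOT 0 XOR 0))) -> 0
  row 20 [10100]: (0 AND ((1 IMPLIES 1) AND (NOT 0 XOR 0))) -> 0
  row 21 [10101]: (0 AND ((1 IMPLIES 1) AND (NOT 0 XOR 0))) -> 0
  row 22 [10110]: (0 AND ((1 IMPLIES 1) AND (NOT 0 XOR 0))) -> 0
  row 23 [10111]: (0 AND ((1 IMPLIES 1) AND (NOT 0 XOR 0))) -> 0
  row 24 [11000]: (1 AND ((1 IMPLIES 1) AND (NOT 1 XOR 1))) -> 1
  row 25 [11001]: (1 AND ((1 IMPLIES 1) AND (NOT 1 XOR 1))) -> 1
  row 26 [11010]: (1 AND ((1 IMPLIES 1) AND (NOT 1 XOR 1))) -> 1
  row 27 [11011]: (1 AND ((1 IMPLIES 1) AND (NOT 1 XOR 1))) -> 1
  row 28 [11100]: (1 AND ((1 IMPLIES 1) AND (NOT 1 XOR 1))) -> 1
  row 29 [11101]: (1 AND ((1 IMPLIES 1) AND (NOT 1 XOR 1))) -> 1
  row 30 [11110]: (1 AND ((1 IMPLIES 1) AND (NOT 1 XOR 1))) -> 1
  row 31 [11111]: (1 AND ((1 IMPLIES 1) AND (NOT 1 XOR 1))) -> 1
Full result column, 4 rows per line (a,b,c fixed per line; d,e runs 00..11 left to right):
  rows 0-3 [a,b,c=000]: 0000  = hex 0
  rows 4-7 [a,b,c=001]: 0000  = hex 0
  rows 8-11 [a,b,c=010]: 1111  = hex F
  rows 12-15 [a,b,c=011]: 1111  = hex F
  rows 16-19 [a,b,c=100]: 0000  = hex 0
  rows 20-23 [a,b,c=101]: 0000  = hex 0
  rows 24-27 [a,b,c=110]: 1111  = hex F
  rows 28-31 [a,b,c=111]: 1111  = hex F
Output column (row 0 .. row 31) = 00000000111111110000000011111111
Output column grouped in 4s = 0000 0000 1111 1111 0000 0000 1111 1111 = 0x00FF00FF
Convert to decimal digit by digit (value = value*16 + digit):
  0 -> 0
  0*16 + 0 = 0
  0*16 + 15 (F) = 15
  15*16 + 15 (F) = 255
  255*16 + 0 = 4080
  4080*16 + 0 = 65280
  65280*16 + 15 (F) = 1044495
  1044495*16 + 15 (F) = 16711935
Decimal = 16711935

16711935


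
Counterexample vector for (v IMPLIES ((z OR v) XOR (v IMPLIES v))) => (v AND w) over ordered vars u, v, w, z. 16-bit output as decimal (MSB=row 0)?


F1 = (v IMPLIES ((z OR v) XOR (v IMPLIES v)))
F2 = (v AND w)
Counterexample to F1=>F2 is where F1=1 and F2=0.
Evaluate each row (bits = u,v,w,z, MSB first):
  row 0 [0000]: F1=1 F2=0 -> F1&~F2 -> 1
  row 1 [0001]: F1=1 F2=0 -> F1&~F2 -> 1
  row 2 [0010]: F1=1 F2=0 -> F1&~F2 -> 1
  row 3 [0011]: F1=1 F2=0 -> F1&~F2 -> 1
  row 4 [0100]: F1=0 F2=0 -> F1&~F2 -> 0
  row 5 [0101]: F1=0 F2=0 -> F1&~F2 -> 0
  row 6 [0110]: F1=0 F2=1 -> F1&~F2 -> 0
  row 7 [0111]: F1=0 F2=1 -> F1&~F2 -> 0
  row 8 [1000]: F1=1 F2=0 -> F1&~F2 -> 1
  row 9 [1001]: F1=1 F2=0 -> F1&~F2 -> 1
  row 10 [1010]: F1=1 F2=0 -> F1&~F2 -> 1
  row 11 [1011]: F1=1 F2=0 -> F1&~F2 -> 1
  row 12 [1100]: F1=0 F2=0 -> F1&~F2 -> 0
  row 13 [1101]: F1=0 F2=0 -> F1&~F2 -> 0
  row 14 [1110]: F1=0 F2=1 -> F1&~F2 -> 0
  row 15 [1111]: F1=0 F2=1 -> F1&~F2 -> 0
Full result column, 4 rows per line (u,v fixed per line; w,z runs 00..11 left to right):
  rows 0-3 [u,v=00]: 1111  = hex F
  rows 4-7 [u,v=01]: 0000  = hex 0
  rows 8-11 [u,v=10]: 1111  = hex F
  rows 12-15 [u,v=11]: 0000  = hex 0
Counterexample vector (row 0 .. row 15) = 1111000011110000
Output column grouped in 4s = 1111 0000 1111 0000 = 0xF0F0
Convert to decimal digit by digit (value = value*16 + digit):
  F -> 15
  15*16 + 0 = 240
  240*16 + 15 (F) = 3855
  3855*16 + 0 = 61680
Decimal = 61680

61680


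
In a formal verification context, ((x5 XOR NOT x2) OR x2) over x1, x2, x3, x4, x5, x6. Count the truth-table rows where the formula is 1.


Formula: ((x5 XOR NOT x2) OR x2) over 6 vars (64 rows)
Evaluate each row (x1, x2, x3, x4, x5, x6 as bits, MSB first):
  row 0 [000000]: ((0 XOR NOT 0) OR 0) -> 1
  row 1 [000001]: ((0 XOR NOT 0) OR 0) -> 1
  row 2 [000010]: ((1 XOR NOT 0) OR 0) -> 0
  row 3 [000011]: ((1 XOR NOT 0) OR 0) -> 0
  row 4 [000100]: ((0 XOR NOT 0) OR 0) -> 1
  (every remaining row is evaluated the same way; all 64 results are listed next)
Full result column, 8 rows per line (x1,x2,x3 fixed per line; x4,x5,x6 runs 000..111 left to right):
  rows 0-7 [x1,x2,x3=000]: 11001100  (ones: 4)
  rows 8-15 [x1,x2,x3=001]: 11001100  (ones: 4)
  rows 16-23 [x1,x2,x3=010]: 11111111  (ones: 8)
  rows 24-31 [x1,x2,x3=011]: 11111111  (ones: 8)
  rows 32-39 [x1,x2,x3=100]: 11001100  (ones: 4)
  rows 40-47 [x1,x2,x3=101]: 11001100  (ones: 4)
  rows 48-55 [x1,x2,x3=110]: 11111111  (ones: 8)
  rows 56-63 [x1,x2,x3=111]: 11111111  (ones: 8)
Count of 1-rows = 4+4+8+8+4+4+8+8 = 48

48


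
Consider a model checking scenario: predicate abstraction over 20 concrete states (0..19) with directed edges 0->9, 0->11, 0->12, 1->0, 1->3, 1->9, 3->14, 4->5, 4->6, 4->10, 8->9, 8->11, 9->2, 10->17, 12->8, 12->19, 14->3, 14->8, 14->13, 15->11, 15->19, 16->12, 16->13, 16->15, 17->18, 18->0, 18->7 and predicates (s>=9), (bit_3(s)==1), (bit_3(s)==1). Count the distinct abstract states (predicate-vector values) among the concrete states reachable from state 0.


BFS from 0:
Concrete reachable: {0, 2, 8, 9, 11, 12, 19}
Abstract via predicates (s>=9), (bit_3(s)==1), (bit_3(s)==1):
  (0,0,0) <- {0, 2}
  (0,1,1) <- {8}
  (1,0,0) <- {19}
  (1,1,1) <- {9, 11, 12}
Distinct abstract states = 4

4


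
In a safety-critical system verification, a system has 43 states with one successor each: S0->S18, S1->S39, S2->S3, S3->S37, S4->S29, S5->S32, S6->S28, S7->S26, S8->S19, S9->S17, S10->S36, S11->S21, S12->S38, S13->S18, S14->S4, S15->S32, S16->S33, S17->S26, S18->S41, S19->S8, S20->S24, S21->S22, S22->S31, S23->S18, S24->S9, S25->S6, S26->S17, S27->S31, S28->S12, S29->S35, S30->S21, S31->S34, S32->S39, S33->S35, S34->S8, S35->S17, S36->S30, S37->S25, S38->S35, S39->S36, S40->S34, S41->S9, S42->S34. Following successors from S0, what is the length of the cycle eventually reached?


Trace from S0 until a state repeats:
  S0 -> S18 -> S41 -> S9 -> S17 -> S26 -> S17
S17 first seen at step 4, revisited at step 6.
Cycle length = 6 - 4 = 2

2


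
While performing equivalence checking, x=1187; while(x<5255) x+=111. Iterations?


Step 1: x goes from 1187 toward 5255 by 111; the body runs while x<5255, so iterations = ceil((bound-start)/step)
Step 2: Distance=4068
Step 3: ceil(4068/111)=37

37


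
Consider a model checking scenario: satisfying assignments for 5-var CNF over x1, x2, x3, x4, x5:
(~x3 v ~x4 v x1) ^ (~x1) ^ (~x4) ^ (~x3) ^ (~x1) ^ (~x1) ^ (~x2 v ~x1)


CNF with 7 clauses over 5 vars (32 assignments).
An assignment satisfies CNF iff every clause has >=1 true literal.
Check each row (bits = x1,x2,x3,x4,x5; clause T/F shown):
  row 0 [00000]: clauses=TTTTTTT -> 1
  row 1 [00001]: clauses=TTTTTTT -> 1
  row 2 [00010]: clauses=TTFTTTT -> 0
  row 3 [00011]: clauses=TTFTTTT -> 0
  row 4 [00100]: clauses=TTTFTTT -> 0
  row 5 [00101]: clauses=TTTFTTT -> 0
  row 6 [00110]: clauses=FTFFTTT -> 0
  row 7 [00111]: clauses=FTFFTTT -> 0
  row 8 [01000]: clauses=TTTTTTT -> 1
  row 9 [01001]: clauses=TTTTTTT -> 1
  row 10 [01010]: clauses=TTFTTTT -> 0
  row 11 [01011]: clauses=TTFTTTT -> 0
  row 12 [01100]: clauses=TTTFTTT -> 0
  row 13 [01101]: clauses=TTTFTTT -> 0
  row 14 [01110]: clauses=FTFFTTT -> 0
  row 15 [01111]: clauses=FTFFTTT -> 0
  row 16 [10000]: clauses=TFTTFFT -> 0
  row 17 [10001]: clauses=TFTTFFT -> 0
  row 18 [10010]: clauses=TFFTFFT -> 0
  row 19 [10011]: clauses=TFFTFFT -> 0
  row 20 [10100]: clauses=TFTFFFT -> 0
  row 21 [10101]: clauses=TFTFFFT -> 0
  row 22 [10110]: clauses=TFFFFFT -> 0
  row 23 [10111]: clauses=TFFFFFT -> 0
  row 24 [11000]: clauses=TFTTFFF -> 0
  row 25 [11001]: clauses=TFTTFFF -> 0
  row 26 [11010]: clauses=TFFTFFF -> 0
  row 27 [11011]: clauses=TFFTFFF -> 0
  row 28 [11100]: clauses=TFTFFFF -> 0
  row 29 [11101]: clauses=TFTFFFF -> 0
  row 30 [11110]: clauses=TFFFFFF -> 0
  row 31 [11111]: clauses=TFFFFFF -> 0
Full result column, 8 rows per line (x1,x2 fixed per line; x3,x4,x5 runs 000..111 left to right):
  rows 0-7 [x1,x2=00]: 11000000  (ones: 2)
  rows 8-15 [x1,x2=01]: 11000000  (ones: 2)
  rows 16-23 [x1,x2=10]: 00000000  (ones: 0)
  rows 24-31 [x1,x2=11]: 00000000  (ones: 0)
Satisfying assignments = 2+2+0+0 = 4

4


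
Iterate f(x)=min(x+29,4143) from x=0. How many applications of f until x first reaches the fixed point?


Step 1: x=0, cap=4143, increment=29
Step 2: x grows by 29 each step until capped at 4143; fixed point is x=4143
Step 3: iterations = ceil(4143/29) = 143

143


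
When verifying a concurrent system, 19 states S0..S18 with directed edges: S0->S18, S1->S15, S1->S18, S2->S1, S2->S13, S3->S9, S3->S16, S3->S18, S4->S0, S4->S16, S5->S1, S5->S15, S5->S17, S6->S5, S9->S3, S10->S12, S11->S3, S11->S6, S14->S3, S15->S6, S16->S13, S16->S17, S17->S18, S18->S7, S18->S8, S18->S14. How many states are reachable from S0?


BFS from S0:
  layer 0: {S0}
  layer 1: {S18}
  layer 2: {S7, S8, S14}
  layer 3: {S3}
  layer 4: {S9, S16}
  layer 5: {S13, S17}
Reachable set: {S0, S3, S7, S8, S9, S13, S14, S16, S17, S18}
Count = 10

10
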